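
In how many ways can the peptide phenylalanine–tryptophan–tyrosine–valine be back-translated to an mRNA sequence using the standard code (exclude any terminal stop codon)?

Phe: 2 codons.
Trp: 1 codon.
Tyr: 2 codons.
Val: 4 codons.
2 × 1 × 2 × 4 = 16.

16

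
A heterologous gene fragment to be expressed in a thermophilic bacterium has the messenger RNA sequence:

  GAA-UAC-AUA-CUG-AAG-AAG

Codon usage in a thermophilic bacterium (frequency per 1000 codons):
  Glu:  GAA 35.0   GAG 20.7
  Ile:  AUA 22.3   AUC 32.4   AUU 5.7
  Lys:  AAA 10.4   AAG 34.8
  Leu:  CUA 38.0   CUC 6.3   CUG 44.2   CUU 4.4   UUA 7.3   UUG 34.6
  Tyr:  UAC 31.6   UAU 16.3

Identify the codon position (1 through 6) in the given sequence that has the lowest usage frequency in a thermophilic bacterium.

Codon 1 GAA (Glu): 35.0 per 1000.
Codon 2 UAC (Tyr): 31.6 per 1000.
Codon 3 AUA (Ile): 22.3 per 1000.
Codon 4 CUG (Leu): 44.2 per 1000.
Codon 5 AAG (Lys): 34.8 per 1000.
Codon 6 AAG (Lys): 34.8 per 1000.
Lowest frequency is 22.3 at codon 3.

3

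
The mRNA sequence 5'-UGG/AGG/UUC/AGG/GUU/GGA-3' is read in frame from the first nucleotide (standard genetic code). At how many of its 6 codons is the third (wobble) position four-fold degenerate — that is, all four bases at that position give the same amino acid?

2

Codon 1 UGG (Trp): third position 1-fold.
Codon 2 AGG (Arg): third position 2-fold.
Codon 3 UUC (Phe): third position 2-fold.
Codon 4 AGG (Arg): third position 2-fold.
Codon 5 GUU (Val): third position 4-fold.
Codon 6 GGA (Gly): third position 4-fold.
Four-fold degenerate third positions: 2.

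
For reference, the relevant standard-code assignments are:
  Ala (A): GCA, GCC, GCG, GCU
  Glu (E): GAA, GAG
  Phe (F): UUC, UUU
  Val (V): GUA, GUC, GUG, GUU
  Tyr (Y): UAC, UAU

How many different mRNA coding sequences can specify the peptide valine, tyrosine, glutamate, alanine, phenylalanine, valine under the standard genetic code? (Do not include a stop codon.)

512

Val: 4 codons.
Tyr: 2 codons.
Glu: 2 codons.
Ala: 4 codons.
Phe: 2 codons.
Val: 4 codons.
4 × 2 × 2 × 4 × 2 × 4 = 512.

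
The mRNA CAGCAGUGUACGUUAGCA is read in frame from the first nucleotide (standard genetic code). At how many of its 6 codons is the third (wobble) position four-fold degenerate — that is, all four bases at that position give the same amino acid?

2

Codon 1 CAG (Gln): third position 2-fold.
Codon 2 CAG (Gln): third position 2-fold.
Codon 3 UGU (Cys): third position 2-fold.
Codon 4 ACG (Thr): third position 4-fold.
Codon 5 UUA (Leu): third position 2-fold.
Codon 6 GCA (Ala): third position 4-fold.
Four-fold degenerate third positions: 2.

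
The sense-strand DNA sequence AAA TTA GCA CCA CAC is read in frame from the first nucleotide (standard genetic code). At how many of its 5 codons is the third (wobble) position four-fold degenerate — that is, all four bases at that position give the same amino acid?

2

Codon 1 AAA (Lys): third position 2-fold.
Codon 2 TTA (Leu): third position 2-fold.
Codon 3 GCA (Ala): third position 4-fold.
Codon 4 CCA (Pro): third position 4-fold.
Codon 5 CAC (His): third position 2-fold.
Four-fold degenerate third positions: 2.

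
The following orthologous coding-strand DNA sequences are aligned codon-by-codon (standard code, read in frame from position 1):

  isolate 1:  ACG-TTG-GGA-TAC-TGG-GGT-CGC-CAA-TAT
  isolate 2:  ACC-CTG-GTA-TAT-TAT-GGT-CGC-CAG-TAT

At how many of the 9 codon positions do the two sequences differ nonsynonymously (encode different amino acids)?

Codon 1: ACG Thr / ACC Thr — synonymous.
Codon 2: TTG Leu / CTG Leu — synonymous.
Codon 3: GGA Gly / GTA Val — nonsynonymous.
Codon 4: TAC Tyr / TAT Tyr — synonymous.
Codon 5: TGG Trp / TAT Tyr — nonsynonymous.
Codon 6: GGT Gly / GGT Gly — identical.
Codon 7: CGC Arg / CGC Arg — identical.
Codon 8: CAA Gln / CAG Gln — synonymous.
Codon 9: TAT Tyr / TAT Tyr — identical.
Nonsynonymous differences: 2.

2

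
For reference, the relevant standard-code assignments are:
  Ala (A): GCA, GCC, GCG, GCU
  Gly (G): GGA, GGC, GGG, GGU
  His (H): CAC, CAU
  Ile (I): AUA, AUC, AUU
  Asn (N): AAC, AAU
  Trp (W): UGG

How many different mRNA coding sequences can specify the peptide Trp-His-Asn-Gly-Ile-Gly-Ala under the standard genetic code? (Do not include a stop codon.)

Trp: 1 codon.
His: 2 codons.
Asn: 2 codons.
Gly: 4 codons.
Ile: 3 codons.
Gly: 4 codons.
Ala: 4 codons.
1 × 2 × 2 × 4 × 3 × 4 × 4 = 768.

768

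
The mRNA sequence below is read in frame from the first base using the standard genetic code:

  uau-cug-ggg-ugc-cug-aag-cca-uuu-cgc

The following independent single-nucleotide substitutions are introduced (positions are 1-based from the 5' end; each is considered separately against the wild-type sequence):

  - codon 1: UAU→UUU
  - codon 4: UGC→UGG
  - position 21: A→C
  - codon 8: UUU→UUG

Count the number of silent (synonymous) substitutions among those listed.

1

Codon 1: UAU (Tyr) → UUU (Phe) — missense.
Codon 4: UGC (Cys) → UGG (Trp) — missense.
Codon 7: CCA (Pro) → CCC (Pro) — synonymous.
Codon 8: UUU (Phe) → UUG (Leu) — missense.
Synonymous: 1 of 4.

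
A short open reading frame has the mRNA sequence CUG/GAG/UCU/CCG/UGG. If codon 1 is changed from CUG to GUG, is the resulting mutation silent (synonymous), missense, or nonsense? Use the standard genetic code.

missense

Position 1 falls in codon 1: CUG → Leu.
After the substitution the codon is GUG → Val.
Leu ≠ Val, so this is a missense mutation.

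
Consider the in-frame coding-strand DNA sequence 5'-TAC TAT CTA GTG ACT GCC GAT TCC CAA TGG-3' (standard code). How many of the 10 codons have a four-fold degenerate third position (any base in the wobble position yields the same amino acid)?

Codon 1 TAC (Tyr): third position 2-fold.
Codon 2 TAT (Tyr): third position 2-fold.
Codon 3 CTA (Leu): third position 4-fold.
Codon 4 GTG (Val): third position 4-fold.
Codon 5 ACT (Thr): third position 4-fold.
Codon 6 GCC (Ala): third position 4-fold.
Codon 7 GAT (Asp): third position 2-fold.
Codon 8 TCC (Ser): third position 4-fold.
Codon 9 CAA (Gln): third position 2-fold.
Codon 10 TGG (Trp): third position 1-fold.
Four-fold degenerate third positions: 5.

5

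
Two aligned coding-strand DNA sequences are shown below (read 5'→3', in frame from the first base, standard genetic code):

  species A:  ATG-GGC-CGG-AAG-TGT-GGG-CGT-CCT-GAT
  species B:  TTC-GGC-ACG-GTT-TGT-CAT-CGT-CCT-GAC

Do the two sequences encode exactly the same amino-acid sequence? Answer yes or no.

Codon 1: ATG Met / TTC Phe — nonsynonymous.
Codon 2: GGC Gly / GGC Gly — identical.
Codon 3: CGG Arg / ACG Thr — nonsynonymous.
Codon 4: AAG Lys / GTT Val — nonsynonymous.
Codon 5: TGT Cys / TGT Cys — identical.
Codon 6: GGG Gly / CAT His — nonsynonymous.
Codon 7: CGT Arg / CGT Arg — identical.
Codon 8: CCT Pro / CCT Pro — identical.
Codon 9: GAT Asp / GAC Asp — synonymous.
Nonsynonymous differences: 4 → different protein.

no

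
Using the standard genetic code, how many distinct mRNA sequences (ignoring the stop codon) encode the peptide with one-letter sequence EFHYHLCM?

384

Glu: 2 codons.
Phe: 2 codons.
His: 2 codons.
Tyr: 2 codons.
His: 2 codons.
Leu: 6 codons.
Cys: 2 codons.
Met: 1 codon.
2 × 2 × 2 × 2 × 2 × 6 × 2 × 1 = 384.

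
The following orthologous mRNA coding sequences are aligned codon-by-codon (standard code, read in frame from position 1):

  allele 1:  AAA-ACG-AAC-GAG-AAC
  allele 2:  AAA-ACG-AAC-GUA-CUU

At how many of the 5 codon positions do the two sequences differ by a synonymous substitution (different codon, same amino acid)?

Codon 1: AAA Lys / AAA Lys — identical.
Codon 2: ACG Thr / ACG Thr — identical.
Codon 3: AAC Asn / AAC Asn — identical.
Codon 4: GAG Glu / GUA Val — nonsynonymous.
Codon 5: AAC Asn / CUU Leu — nonsynonymous.
Synonymous differences: 0.

0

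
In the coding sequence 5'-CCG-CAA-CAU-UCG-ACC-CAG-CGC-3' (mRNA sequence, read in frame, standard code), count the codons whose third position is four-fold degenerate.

4

Codon 1 CCG (Pro): third position 4-fold.
Codon 2 CAA (Gln): third position 2-fold.
Codon 3 CAU (His): third position 2-fold.
Codon 4 UCG (Ser): third position 4-fold.
Codon 5 ACC (Thr): third position 4-fold.
Codon 6 CAG (Gln): third position 2-fold.
Codon 7 CGC (Arg): third position 4-fold.
Four-fold degenerate third positions: 4.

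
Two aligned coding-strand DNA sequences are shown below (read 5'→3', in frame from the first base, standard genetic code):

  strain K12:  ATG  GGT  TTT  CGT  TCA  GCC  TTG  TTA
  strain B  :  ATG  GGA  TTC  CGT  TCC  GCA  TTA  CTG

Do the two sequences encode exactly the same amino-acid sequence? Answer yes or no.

Codon 1: ATG Met / ATG Met — identical.
Codon 2: GGT Gly / GGA Gly — synonymous.
Codon 3: TTT Phe / TTC Phe — synonymous.
Codon 4: CGT Arg / CGT Arg — identical.
Codon 5: TCA Ser / TCC Ser — synonymous.
Codon 6: GCC Ala / GCA Ala — synonymous.
Codon 7: TTG Leu / TTA Leu — synonymous.
Codon 8: TTA Leu / CTG Leu — synonymous.
Nonsynonymous differences: 0 → same protein.

yes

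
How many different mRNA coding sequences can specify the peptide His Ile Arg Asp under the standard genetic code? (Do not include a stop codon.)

72

His: 2 codons.
Ile: 3 codons.
Arg: 6 codons.
Asp: 2 codons.
2 × 3 × 6 × 2 = 72.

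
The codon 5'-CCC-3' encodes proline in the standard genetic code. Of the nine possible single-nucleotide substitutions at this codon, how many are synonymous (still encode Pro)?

Position 1: none → 0 synonymous.
Position 2: none → 0 synonymous.
Position 3: CCT, CCA, CCG → 3 synonymous.
Total: 0 + 0 + 3 = 3.

3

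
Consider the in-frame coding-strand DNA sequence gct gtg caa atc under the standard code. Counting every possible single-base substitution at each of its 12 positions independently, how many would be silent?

Codon 1 (GCT, Ala): 3 synonymous substitutions.
Codon 2 (GTG, Val): 3 synonymous substitutions.
Codon 3 (CAA, Gln): 1 synonymous substitution.
Codon 4 (ATC, Ile): 2 synonymous substitutions.
Total: 3 + 3 + 1 + 2 = 9.

9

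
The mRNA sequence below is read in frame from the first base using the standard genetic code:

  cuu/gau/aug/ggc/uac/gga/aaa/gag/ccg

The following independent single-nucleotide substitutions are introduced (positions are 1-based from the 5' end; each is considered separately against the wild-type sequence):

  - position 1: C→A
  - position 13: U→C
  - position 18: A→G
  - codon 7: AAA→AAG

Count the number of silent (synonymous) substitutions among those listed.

2

Codon 1: CUU (Leu) → AUU (Ile) — missense.
Codon 5: UAC (Tyr) → CAC (His) — missense.
Codon 6: GGA (Gly) → GGG (Gly) — synonymous.
Codon 7: AAA (Lys) → AAG (Lys) — synonymous.
Synonymous: 2 of 4.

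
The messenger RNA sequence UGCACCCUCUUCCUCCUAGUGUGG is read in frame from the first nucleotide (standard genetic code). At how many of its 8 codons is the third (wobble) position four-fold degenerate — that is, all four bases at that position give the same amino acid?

5

Codon 1 UGC (Cys): third position 2-fold.
Codon 2 ACC (Thr): third position 4-fold.
Codon 3 CUC (Leu): third position 4-fold.
Codon 4 UUC (Phe): third position 2-fold.
Codon 5 CUC (Leu): third position 4-fold.
Codon 6 CUA (Leu): third position 4-fold.
Codon 7 GUG (Val): third position 4-fold.
Codon 8 UGG (Trp): third position 1-fold.
Four-fold degenerate third positions: 5.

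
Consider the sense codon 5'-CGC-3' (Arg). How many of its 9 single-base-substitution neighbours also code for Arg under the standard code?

3

Position 1: none → 0 synonymous.
Position 2: none → 0 synonymous.
Position 3: CGU, CGA, CGG → 3 synonymous.
Total: 0 + 0 + 3 = 3.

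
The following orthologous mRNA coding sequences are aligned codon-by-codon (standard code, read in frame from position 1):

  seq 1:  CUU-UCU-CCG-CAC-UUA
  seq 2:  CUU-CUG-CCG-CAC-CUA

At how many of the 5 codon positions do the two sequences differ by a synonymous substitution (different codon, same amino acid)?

1

Codon 1: CUU Leu / CUU Leu — identical.
Codon 2: UCU Ser / CUG Leu — nonsynonymous.
Codon 3: CCG Pro / CCG Pro — identical.
Codon 4: CAC His / CAC His — identical.
Codon 5: UUA Leu / CUA Leu — synonymous.
Synonymous differences: 1.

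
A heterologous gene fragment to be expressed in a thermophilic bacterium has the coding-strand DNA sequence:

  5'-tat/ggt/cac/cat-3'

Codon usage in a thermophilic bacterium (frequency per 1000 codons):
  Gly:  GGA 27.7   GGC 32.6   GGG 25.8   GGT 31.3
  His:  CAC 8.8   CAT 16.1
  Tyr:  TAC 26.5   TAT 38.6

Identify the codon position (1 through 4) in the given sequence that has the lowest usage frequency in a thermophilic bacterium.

Codon 1 TAT (Tyr): 38.6 per 1000.
Codon 2 GGT (Gly): 31.3 per 1000.
Codon 3 CAC (His): 8.8 per 1000.
Codon 4 CAT (His): 16.1 per 1000.
Lowest frequency is 8.8 at codon 3.

3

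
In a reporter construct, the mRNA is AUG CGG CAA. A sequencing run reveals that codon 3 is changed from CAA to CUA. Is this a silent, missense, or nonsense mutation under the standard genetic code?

Position 8 falls in codon 3: CAA → Gln.
After the substitution the codon is CUA → Leu.
Gln ≠ Leu, so this is a missense mutation.

missense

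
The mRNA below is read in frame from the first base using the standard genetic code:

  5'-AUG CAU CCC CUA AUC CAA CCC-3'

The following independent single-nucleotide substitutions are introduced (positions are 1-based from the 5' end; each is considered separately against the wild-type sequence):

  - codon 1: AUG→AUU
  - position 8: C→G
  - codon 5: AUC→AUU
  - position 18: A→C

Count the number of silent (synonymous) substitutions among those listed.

1

Codon 1: AUG (Met) → AUU (Ile) — missense.
Codon 3: CCC (Pro) → CGC (Arg) — missense.
Codon 5: AUC (Ile) → AUU (Ile) — synonymous.
Codon 6: CAA (Gln) → CAC (His) — missense.
Synonymous: 1 of 4.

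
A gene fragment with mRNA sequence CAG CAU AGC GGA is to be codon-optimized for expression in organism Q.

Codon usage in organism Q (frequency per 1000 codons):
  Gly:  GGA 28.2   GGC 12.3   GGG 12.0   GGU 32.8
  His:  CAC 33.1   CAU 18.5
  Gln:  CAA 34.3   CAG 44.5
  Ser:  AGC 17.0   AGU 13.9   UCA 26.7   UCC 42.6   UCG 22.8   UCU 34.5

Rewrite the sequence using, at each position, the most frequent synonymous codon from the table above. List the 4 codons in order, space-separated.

CAG CAC UCC GGU

Codon 1 (Gln): best is CAG at 44.5.
Codon 2 (His): best is CAC at 33.1.
Codon 3 (Ser): best is UCC at 42.6.
Codon 4 (Gly): best is GGU at 32.8.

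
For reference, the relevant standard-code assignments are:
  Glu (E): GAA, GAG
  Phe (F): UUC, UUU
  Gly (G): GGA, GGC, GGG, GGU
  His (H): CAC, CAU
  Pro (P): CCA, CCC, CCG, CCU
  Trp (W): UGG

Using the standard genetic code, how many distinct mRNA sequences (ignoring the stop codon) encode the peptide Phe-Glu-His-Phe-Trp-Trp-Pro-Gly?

Phe: 2 codons.
Glu: 2 codons.
His: 2 codons.
Phe: 2 codons.
Trp: 1 codon.
Trp: 1 codon.
Pro: 4 codons.
Gly: 4 codons.
2 × 2 × 2 × 2 × 1 × 1 × 4 × 4 = 256.

256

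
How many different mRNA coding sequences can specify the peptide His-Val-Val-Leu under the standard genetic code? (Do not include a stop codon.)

His: 2 codons.
Val: 4 codons.
Val: 4 codons.
Leu: 6 codons.
2 × 4 × 4 × 6 = 192.

192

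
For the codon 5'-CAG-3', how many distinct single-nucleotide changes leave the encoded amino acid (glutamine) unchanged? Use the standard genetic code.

1

Position 1: none → 0 synonymous.
Position 2: none → 0 synonymous.
Position 3: CAA → 1 synonymous.
Total: 0 + 0 + 1 = 1.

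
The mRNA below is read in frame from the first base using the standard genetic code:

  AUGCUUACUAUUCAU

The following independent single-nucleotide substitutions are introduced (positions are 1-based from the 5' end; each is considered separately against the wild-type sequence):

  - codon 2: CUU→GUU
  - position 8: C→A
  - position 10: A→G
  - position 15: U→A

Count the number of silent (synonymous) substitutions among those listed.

Codon 2: CUU (Leu) → GUU (Val) — missense.
Codon 3: ACU (Thr) → AAU (Asn) — missense.
Codon 4: AUU (Ile) → GUU (Val) — missense.
Codon 5: CAU (His) → CAA (Gln) — missense.
Synonymous: 0 of 4.

0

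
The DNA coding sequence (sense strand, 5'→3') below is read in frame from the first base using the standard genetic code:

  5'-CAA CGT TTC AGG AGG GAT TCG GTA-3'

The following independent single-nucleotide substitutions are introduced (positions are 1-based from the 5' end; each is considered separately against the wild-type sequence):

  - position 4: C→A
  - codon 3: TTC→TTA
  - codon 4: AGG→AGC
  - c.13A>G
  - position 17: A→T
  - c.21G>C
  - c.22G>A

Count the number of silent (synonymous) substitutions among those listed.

1

Codon 2: CGT (Arg) → AGT (Ser) — missense.
Codon 3: TTC (Phe) → TTA (Leu) — missense.
Codon 4: AGG (Arg) → AGC (Ser) — missense.
Codon 5: AGG (Arg) → GGG (Gly) — missense.
Codon 6: GAT (Asp) → GTT (Val) — missense.
Codon 7: TCG (Ser) → TCC (Ser) — synonymous.
Codon 8: GTA (Val) → ATA (Ile) — missense.
Synonymous: 1 of 7.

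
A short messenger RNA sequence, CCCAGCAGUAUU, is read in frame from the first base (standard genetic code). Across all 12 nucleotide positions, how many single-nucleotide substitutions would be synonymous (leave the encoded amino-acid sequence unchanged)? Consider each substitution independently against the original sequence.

7

Codon 1 (CCC, Pro): 3 synonymous substitutions.
Codon 2 (AGC, Ser): 1 synonymous substitution.
Codon 3 (AGU, Ser): 1 synonymous substitution.
Codon 4 (AUU, Ile): 2 synonymous substitutions.
Total: 3 + 1 + 1 + 2 = 7.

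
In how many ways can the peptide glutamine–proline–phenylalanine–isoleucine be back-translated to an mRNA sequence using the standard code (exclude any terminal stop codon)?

Gln: 2 codons.
Pro: 4 codons.
Phe: 2 codons.
Ile: 3 codons.
2 × 4 × 2 × 3 = 48.

48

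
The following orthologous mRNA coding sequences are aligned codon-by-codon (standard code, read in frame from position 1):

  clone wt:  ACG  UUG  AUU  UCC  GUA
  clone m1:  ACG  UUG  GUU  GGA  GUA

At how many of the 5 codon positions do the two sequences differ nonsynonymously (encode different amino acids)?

2

Codon 1: ACG Thr / ACG Thr — identical.
Codon 2: UUG Leu / UUG Leu — identical.
Codon 3: AUU Ile / GUU Val — nonsynonymous.
Codon 4: UCC Ser / GGA Gly — nonsynonymous.
Codon 5: GUA Val / GUA Val — identical.
Nonsynonymous differences: 2.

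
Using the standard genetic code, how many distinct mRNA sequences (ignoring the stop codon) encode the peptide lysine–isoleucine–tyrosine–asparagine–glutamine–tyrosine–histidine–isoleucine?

Lys: 2 codons.
Ile: 3 codons.
Tyr: 2 codons.
Asn: 2 codons.
Gln: 2 codons.
Tyr: 2 codons.
His: 2 codons.
Ile: 3 codons.
2 × 3 × 2 × 2 × 2 × 2 × 2 × 3 = 576.

576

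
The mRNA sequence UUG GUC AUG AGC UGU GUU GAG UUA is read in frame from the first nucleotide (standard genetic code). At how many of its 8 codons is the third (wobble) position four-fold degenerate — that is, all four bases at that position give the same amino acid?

Codon 1 UUG (Leu): third position 2-fold.
Codon 2 GUC (Val): third position 4-fold.
Codon 3 AUG (Met): third position 1-fold.
Codon 4 AGC (Ser): third position 2-fold.
Codon 5 UGU (Cys): third position 2-fold.
Codon 6 GUU (Val): third position 4-fold.
Codon 7 GAG (Glu): third position 2-fold.
Codon 8 UUA (Leu): third position 2-fold.
Four-fold degenerate third positions: 2.

2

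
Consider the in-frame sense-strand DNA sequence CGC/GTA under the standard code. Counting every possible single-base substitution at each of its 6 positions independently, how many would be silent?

Codon 1 (CGC, Arg): 3 synonymous substitutions.
Codon 2 (GTA, Val): 3 synonymous substitutions.
Total: 3 + 3 = 6.

6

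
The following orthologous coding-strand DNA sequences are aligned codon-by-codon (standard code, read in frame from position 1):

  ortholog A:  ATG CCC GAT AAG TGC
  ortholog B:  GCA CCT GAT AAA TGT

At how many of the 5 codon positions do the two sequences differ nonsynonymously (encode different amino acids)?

1

Codon 1: ATG Met / GCA Ala — nonsynonymous.
Codon 2: CCC Pro / CCT Pro — synonymous.
Codon 3: GAT Asp / GAT Asp — identical.
Codon 4: AAG Lys / AAA Lys — synonymous.
Codon 5: TGC Cys / TGT Cys — synonymous.
Nonsynonymous differences: 1.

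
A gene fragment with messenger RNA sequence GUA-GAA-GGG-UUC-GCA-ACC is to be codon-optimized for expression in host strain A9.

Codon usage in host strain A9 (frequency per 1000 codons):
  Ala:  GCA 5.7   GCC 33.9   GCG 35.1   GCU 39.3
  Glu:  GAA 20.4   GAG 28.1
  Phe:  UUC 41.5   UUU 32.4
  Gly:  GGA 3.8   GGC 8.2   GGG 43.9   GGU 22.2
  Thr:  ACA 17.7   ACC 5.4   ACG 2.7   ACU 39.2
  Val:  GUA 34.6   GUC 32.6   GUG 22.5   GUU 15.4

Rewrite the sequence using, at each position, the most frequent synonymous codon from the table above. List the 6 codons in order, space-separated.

Codon 1 (Val): best is GUA at 34.6.
Codon 2 (Glu): best is GAG at 28.1.
Codon 3 (Gly): best is GGG at 43.9.
Codon 4 (Phe): best is UUC at 41.5.
Codon 5 (Ala): best is GCU at 39.3.
Codon 6 (Thr): best is ACU at 39.2.

GUA GAG GGG UUC GCU ACU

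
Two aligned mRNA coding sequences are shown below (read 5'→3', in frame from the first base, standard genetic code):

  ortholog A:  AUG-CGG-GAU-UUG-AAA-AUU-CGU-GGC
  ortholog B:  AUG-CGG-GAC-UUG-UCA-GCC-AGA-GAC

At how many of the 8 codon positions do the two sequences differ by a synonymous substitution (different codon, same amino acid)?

Codon 1: AUG Met / AUG Met — identical.
Codon 2: CGG Arg / CGG Arg — identical.
Codon 3: GAU Asp / GAC Asp — synonymous.
Codon 4: UUG Leu / UUG Leu — identical.
Codon 5: AAA Lys / UCA Ser — nonsynonymous.
Codon 6: AUU Ile / GCC Ala — nonsynonymous.
Codon 7: CGU Arg / AGA Arg — synonymous.
Codon 8: GGC Gly / GAC Asp — nonsynonymous.
Synonymous differences: 2.

2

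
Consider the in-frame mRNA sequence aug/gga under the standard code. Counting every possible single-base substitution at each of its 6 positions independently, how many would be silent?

3

Codon 1 (AUG, Met): 0 synonymous substitutions.
Codon 2 (GGA, Gly): 3 synonymous substitutions.
Total: 0 + 3 = 3.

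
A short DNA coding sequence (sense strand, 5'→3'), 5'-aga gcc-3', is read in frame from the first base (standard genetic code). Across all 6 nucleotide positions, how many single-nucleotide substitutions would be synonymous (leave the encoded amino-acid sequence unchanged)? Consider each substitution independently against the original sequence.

Codon 1 (AGA, Arg): 2 synonymous substitutions.
Codon 2 (GCC, Ala): 3 synonymous substitutions.
Total: 2 + 3 = 5.

5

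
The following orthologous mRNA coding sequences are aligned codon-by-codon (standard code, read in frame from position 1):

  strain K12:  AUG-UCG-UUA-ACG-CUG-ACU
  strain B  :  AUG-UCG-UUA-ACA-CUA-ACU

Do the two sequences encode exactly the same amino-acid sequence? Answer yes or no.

yes

Codon 1: AUG Met / AUG Met — identical.
Codon 2: UCG Ser / UCG Ser — identical.
Codon 3: UUA Leu / UUA Leu — identical.
Codon 4: ACG Thr / ACA Thr — synonymous.
Codon 5: CUG Leu / CUA Leu — synonymous.
Codon 6: ACU Thr / ACU Thr — identical.
Nonsynonymous differences: 0 → same protein.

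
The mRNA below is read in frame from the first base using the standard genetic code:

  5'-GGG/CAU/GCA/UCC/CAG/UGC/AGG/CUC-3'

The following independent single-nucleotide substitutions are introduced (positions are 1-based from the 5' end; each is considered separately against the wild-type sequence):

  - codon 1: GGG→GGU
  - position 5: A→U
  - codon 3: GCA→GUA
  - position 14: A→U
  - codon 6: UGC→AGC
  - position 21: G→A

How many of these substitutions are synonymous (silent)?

2

Codon 1: GGG (Gly) → GGU (Gly) — synonymous.
Codon 2: CAU (His) → CUU (Leu) — missense.
Codon 3: GCA (Ala) → GUA (Val) — missense.
Codon 5: CAG (Gln) → CUG (Leu) — missense.
Codon 6: UGC (Cys) → AGC (Ser) — missense.
Codon 7: AGG (Arg) → AGA (Arg) — synonymous.
Synonymous: 2 of 6.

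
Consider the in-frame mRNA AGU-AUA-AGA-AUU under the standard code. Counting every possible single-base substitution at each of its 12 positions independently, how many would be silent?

Codon 1 (AGU, Ser): 1 synonymous substitution.
Codon 2 (AUA, Ile): 2 synonymous substitutions.
Codon 3 (AGA, Arg): 2 synonymous substitutions.
Codon 4 (AUU, Ile): 2 synonymous substitutions.
Total: 1 + 2 + 2 + 2 = 7.

7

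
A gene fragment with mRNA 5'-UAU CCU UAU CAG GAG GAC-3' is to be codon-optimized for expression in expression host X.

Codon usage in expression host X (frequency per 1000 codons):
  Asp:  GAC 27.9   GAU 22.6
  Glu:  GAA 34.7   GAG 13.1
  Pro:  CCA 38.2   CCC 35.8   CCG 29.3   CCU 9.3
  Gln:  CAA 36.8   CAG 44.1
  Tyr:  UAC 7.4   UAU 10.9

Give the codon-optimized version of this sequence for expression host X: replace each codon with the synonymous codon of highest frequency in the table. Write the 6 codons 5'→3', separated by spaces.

UAU CCA UAU CAG GAA GAC

Codon 1 (Tyr): best is UAU at 10.9.
Codon 2 (Pro): best is CCA at 38.2.
Codon 3 (Tyr): best is UAU at 10.9.
Codon 4 (Gln): best is CAG at 44.1.
Codon 5 (Glu): best is GAA at 34.7.
Codon 6 (Asp): best is GAC at 27.9.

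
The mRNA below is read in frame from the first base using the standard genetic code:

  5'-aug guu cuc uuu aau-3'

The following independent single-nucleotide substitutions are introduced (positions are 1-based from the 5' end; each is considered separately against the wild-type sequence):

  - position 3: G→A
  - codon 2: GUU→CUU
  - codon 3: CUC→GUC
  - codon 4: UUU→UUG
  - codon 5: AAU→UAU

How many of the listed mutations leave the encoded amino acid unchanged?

Codon 1: AUG (Met) → AUA (Ile) — missense.
Codon 2: GUU (Val) → CUU (Leu) — missense.
Codon 3: CUC (Leu) → GUC (Val) — missense.
Codon 4: UUU (Phe) → UUG (Leu) — missense.
Codon 5: AAU (Asn) → UAU (Tyr) — missense.
Synonymous: 0 of 5.

0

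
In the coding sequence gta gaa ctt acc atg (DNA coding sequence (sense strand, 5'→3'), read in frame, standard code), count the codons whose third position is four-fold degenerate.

Codon 1 GTA (Val): third position 4-fold.
Codon 2 GAA (Glu): third position 2-fold.
Codon 3 CTT (Leu): third position 4-fold.
Codon 4 ACC (Thr): third position 4-fold.
Codon 5 ATG (Met): third position 1-fold.
Four-fold degenerate third positions: 3.

3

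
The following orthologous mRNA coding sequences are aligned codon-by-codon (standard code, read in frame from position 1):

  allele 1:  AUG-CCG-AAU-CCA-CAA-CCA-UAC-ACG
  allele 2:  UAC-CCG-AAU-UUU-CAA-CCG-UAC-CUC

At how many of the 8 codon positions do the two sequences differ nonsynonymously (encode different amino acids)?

Codon 1: AUG Met / UAC Tyr — nonsynonymous.
Codon 2: CCG Pro / CCG Pro — identical.
Codon 3: AAU Asn / AAU Asn — identical.
Codon 4: CCA Pro / UUU Phe — nonsynonymous.
Codon 5: CAA Gln / CAA Gln — identical.
Codon 6: CCA Pro / CCG Pro — synonymous.
Codon 7: UAC Tyr / UAC Tyr — identical.
Codon 8: ACG Thr / CUC Leu — nonsynonymous.
Nonsynonymous differences: 3.

3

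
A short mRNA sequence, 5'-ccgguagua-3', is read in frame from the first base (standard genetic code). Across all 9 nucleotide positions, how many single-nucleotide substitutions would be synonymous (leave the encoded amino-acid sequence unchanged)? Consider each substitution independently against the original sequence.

9

Codon 1 (CCG, Pro): 3 synonymous substitutions.
Codon 2 (GUA, Val): 3 synonymous substitutions.
Codon 3 (GUA, Val): 3 synonymous substitutions.
Total: 3 + 3 + 3 = 9.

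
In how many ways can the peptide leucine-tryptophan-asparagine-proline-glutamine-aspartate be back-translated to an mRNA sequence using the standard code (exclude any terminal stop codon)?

Leu: 6 codons.
Trp: 1 codon.
Asn: 2 codons.
Pro: 4 codons.
Gln: 2 codons.
Asp: 2 codons.
6 × 1 × 2 × 4 × 2 × 2 = 192.

192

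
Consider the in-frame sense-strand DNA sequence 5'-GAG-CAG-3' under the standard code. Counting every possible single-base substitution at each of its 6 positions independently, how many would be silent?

Codon 1 (GAG, Glu): 1 synonymous substitution.
Codon 2 (CAG, Gln): 1 synonymous substitution.
Total: 1 + 1 = 2.

2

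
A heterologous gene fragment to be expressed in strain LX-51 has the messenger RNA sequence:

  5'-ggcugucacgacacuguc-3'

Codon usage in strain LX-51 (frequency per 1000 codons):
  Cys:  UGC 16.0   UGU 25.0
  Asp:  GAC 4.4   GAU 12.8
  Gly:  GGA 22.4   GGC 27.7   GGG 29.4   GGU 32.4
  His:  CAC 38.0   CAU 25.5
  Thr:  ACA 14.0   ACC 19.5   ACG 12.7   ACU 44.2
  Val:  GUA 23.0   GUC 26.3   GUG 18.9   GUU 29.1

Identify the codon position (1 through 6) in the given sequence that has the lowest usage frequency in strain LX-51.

Codon 1 GGC (Gly): 27.7 per 1000.
Codon 2 UGU (Cys): 25.0 per 1000.
Codon 3 CAC (His): 38.0 per 1000.
Codon 4 GAC (Asp): 4.4 per 1000.
Codon 5 ACU (Thr): 44.2 per 1000.
Codon 6 GUC (Val): 26.3 per 1000.
Lowest frequency is 4.4 at codon 4.

4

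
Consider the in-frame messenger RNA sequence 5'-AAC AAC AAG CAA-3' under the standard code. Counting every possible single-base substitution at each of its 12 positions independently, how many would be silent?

4

Codon 1 (AAC, Asn): 1 synonymous substitution.
Codon 2 (AAC, Asn): 1 synonymous substitution.
Codon 3 (AAG, Lys): 1 synonymous substitution.
Codon 4 (CAA, Gln): 1 synonymous substitution.
Total: 1 + 1 + 1 + 1 = 4.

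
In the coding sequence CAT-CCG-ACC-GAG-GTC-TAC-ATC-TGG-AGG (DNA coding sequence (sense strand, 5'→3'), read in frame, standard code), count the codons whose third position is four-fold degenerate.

Codon 1 CAT (His): third position 2-fold.
Codon 2 CCG (Pro): third position 4-fold.
Codon 3 ACC (Thr): third position 4-fold.
Codon 4 GAG (Glu): third position 2-fold.
Codon 5 GTC (Val): third position 4-fold.
Codon 6 TAC (Tyr): third position 2-fold.
Codon 7 ATC (Ile): third position 3-fold.
Codon 8 TGG (Trp): third position 1-fold.
Codon 9 AGG (Arg): third position 2-fold.
Four-fold degenerate third positions: 3.

3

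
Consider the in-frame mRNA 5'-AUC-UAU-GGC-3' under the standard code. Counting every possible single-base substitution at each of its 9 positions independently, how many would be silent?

Codon 1 (AUC, Ile): 2 synonymous substitutions.
Codon 2 (UAU, Tyr): 1 synonymous substitution.
Codon 3 (GGC, Gly): 3 synonymous substitutions.
Total: 2 + 1 + 3 = 6.

6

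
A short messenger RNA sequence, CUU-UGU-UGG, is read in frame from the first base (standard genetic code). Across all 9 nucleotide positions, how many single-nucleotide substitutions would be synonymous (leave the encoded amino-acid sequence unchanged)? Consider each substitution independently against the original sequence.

Codon 1 (CUU, Leu): 3 synonymous substitutions.
Codon 2 (UGU, Cys): 1 synonymous substitution.
Codon 3 (UGG, Trp): 0 synonymous substitutions.
Total: 3 + 1 + 0 = 4.

4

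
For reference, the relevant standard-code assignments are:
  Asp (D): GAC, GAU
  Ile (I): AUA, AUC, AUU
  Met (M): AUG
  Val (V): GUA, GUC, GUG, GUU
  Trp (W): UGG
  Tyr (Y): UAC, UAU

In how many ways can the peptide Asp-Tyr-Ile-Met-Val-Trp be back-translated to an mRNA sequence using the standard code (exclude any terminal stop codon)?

48

Asp: 2 codons.
Tyr: 2 codons.
Ile: 3 codons.
Met: 1 codon.
Val: 4 codons.
Trp: 1 codon.
2 × 2 × 3 × 1 × 4 × 1 = 48.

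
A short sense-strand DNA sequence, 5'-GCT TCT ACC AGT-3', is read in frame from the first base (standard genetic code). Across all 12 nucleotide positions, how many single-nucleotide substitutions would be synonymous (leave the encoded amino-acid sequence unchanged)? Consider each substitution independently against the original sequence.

Codon 1 (GCT, Ala): 3 synonymous substitutions.
Codon 2 (TCT, Ser): 3 synonymous substitutions.
Codon 3 (ACC, Thr): 3 synonymous substitutions.
Codon 4 (AGT, Ser): 1 synonymous substitution.
Total: 3 + 3 + 3 + 1 = 10.

10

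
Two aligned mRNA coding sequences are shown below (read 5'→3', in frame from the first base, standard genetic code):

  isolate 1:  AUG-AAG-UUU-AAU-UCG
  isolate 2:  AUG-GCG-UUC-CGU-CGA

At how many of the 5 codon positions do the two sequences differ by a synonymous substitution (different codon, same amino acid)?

1

Codon 1: AUG Met / AUG Met — identical.
Codon 2: AAG Lys / GCG Ala — nonsynonymous.
Codon 3: UUU Phe / UUC Phe — synonymous.
Codon 4: AAU Asn / CGU Arg — nonsynonymous.
Codon 5: UCG Ser / CGA Arg — nonsynonymous.
Synonymous differences: 1.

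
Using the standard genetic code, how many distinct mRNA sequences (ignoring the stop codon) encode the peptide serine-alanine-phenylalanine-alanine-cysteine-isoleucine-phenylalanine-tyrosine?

4608

Ser: 6 codons.
Ala: 4 codons.
Phe: 2 codons.
Ala: 4 codons.
Cys: 2 codons.
Ile: 3 codons.
Phe: 2 codons.
Tyr: 2 codons.
6 × 4 × 2 × 4 × 2 × 3 × 2 × 2 = 4608.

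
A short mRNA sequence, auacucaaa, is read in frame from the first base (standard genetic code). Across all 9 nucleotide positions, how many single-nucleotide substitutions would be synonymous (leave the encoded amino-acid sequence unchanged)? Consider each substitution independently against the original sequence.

6

Codon 1 (AUA, Ile): 2 synonymous substitutions.
Codon 2 (CUC, Leu): 3 synonymous substitutions.
Codon 3 (AAA, Lys): 1 synonymous substitution.
Total: 2 + 3 + 1 = 6.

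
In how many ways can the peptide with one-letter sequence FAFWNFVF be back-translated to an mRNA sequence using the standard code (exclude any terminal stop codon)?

512

Phe: 2 codons.
Ala: 4 codons.
Phe: 2 codons.
Trp: 1 codon.
Asn: 2 codons.
Phe: 2 codons.
Val: 4 codons.
Phe: 2 codons.
2 × 4 × 2 × 1 × 2 × 2 × 4 × 2 = 512.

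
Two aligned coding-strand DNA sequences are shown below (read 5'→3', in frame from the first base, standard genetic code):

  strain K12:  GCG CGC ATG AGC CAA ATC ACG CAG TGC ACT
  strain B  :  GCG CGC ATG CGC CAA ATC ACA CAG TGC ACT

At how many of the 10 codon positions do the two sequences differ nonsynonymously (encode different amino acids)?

Codon 1: GCG Ala / GCG Ala — identical.
Codon 2: CGC Arg / CGC Arg — identical.
Codon 3: ATG Met / ATG Met — identical.
Codon 4: AGC Ser / CGC Arg — nonsynonymous.
Codon 5: CAA Gln / CAA Gln — identical.
Codon 6: ATC Ile / ATC Ile — identical.
Codon 7: ACG Thr / ACA Thr — synonymous.
Codon 8: CAG Gln / CAG Gln — identical.
Codon 9: TGC Cys / TGC Cys — identical.
Codon 10: ACT Thr / ACT Thr — identical.
Nonsynonymous differences: 1.

1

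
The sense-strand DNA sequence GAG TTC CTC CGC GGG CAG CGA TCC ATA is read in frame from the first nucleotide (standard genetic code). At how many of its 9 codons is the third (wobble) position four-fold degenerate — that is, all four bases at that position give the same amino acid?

Codon 1 GAG (Glu): third position 2-fold.
Codon 2 TTC (Phe): third position 2-fold.
Codon 3 CTC (Leu): third position 4-fold.
Codon 4 CGC (Arg): third position 4-fold.
Codon 5 GGG (Gly): third position 4-fold.
Codon 6 CAG (Gln): third position 2-fold.
Codon 7 CGA (Arg): third position 4-fold.
Codon 8 TCC (Ser): third position 4-fold.
Codon 9 ATA (Ile): third position 3-fold.
Four-fold degenerate third positions: 5.

5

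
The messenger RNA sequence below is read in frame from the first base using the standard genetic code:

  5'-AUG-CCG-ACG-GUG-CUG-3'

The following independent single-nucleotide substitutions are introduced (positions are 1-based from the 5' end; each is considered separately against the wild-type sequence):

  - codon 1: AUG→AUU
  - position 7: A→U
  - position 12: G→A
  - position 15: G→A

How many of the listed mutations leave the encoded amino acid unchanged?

Codon 1: AUG (Met) → AUU (Ile) — missense.
Codon 3: ACG (Thr) → UCG (Ser) — missense.
Codon 4: GUG (Val) → GUA (Val) — synonymous.
Codon 5: CUG (Leu) → CUA (Leu) — synonymous.
Synonymous: 2 of 4.

2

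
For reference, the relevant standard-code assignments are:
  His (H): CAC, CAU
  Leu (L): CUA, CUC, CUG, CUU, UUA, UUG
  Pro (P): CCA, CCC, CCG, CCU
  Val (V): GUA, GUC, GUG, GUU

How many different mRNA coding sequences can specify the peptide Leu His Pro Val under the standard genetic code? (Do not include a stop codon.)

Leu: 6 codons.
His: 2 codons.
Pro: 4 codons.
Val: 4 codons.
6 × 2 × 4 × 4 = 192.

192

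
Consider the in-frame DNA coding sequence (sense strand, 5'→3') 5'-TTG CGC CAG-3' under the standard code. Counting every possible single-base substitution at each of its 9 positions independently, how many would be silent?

Codon 1 (TTG, Leu): 2 synonymous substitutions.
Codon 2 (CGC, Arg): 3 synonymous substitutions.
Codon 3 (CAG, Gln): 1 synonymous substitution.
Total: 2 + 3 + 1 = 6.

6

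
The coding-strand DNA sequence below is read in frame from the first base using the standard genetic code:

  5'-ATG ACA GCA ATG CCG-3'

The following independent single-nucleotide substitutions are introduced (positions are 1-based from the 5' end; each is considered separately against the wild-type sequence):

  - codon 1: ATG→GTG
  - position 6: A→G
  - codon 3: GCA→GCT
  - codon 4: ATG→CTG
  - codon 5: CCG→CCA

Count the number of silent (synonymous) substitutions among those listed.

Codon 1: ATG (Met) → GTG (Val) — missense.
Codon 2: ACA (Thr) → ACG (Thr) — synonymous.
Codon 3: GCA (Ala) → GCT (Ala) — synonymous.
Codon 4: ATG (Met) → CTG (Leu) — missense.
Codon 5: CCG (Pro) → CCA (Pro) — synonymous.
Synonymous: 3 of 5.

3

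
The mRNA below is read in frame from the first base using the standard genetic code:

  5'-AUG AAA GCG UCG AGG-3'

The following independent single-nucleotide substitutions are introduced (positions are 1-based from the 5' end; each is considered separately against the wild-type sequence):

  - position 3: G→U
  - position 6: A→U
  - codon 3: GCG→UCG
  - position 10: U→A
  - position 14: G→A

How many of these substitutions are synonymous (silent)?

0

Codon 1: AUG (Met) → AUU (Ile) — missense.
Codon 2: AAA (Lys) → AAU (Asn) — missense.
Codon 3: GCG (Ala) → UCG (Ser) — missense.
Codon 4: UCG (Ser) → ACG (Thr) — missense.
Codon 5: AGG (Arg) → AAG (Lys) — missense.
Synonymous: 0 of 5.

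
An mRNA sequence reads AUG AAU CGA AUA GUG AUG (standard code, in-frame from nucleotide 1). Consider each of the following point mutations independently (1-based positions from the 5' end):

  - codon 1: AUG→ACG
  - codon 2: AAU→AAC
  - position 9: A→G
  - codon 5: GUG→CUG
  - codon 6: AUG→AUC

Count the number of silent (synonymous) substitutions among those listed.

Codon 1: AUG (Met) → ACG (Thr) — missense.
Codon 2: AAU (Asn) → AAC (Asn) — synonymous.
Codon 3: CGA (Arg) → CGG (Arg) — synonymous.
Codon 5: GUG (Val) → CUG (Leu) — missense.
Codon 6: AUG (Met) → AUC (Ile) — missense.
Synonymous: 2 of 5.

2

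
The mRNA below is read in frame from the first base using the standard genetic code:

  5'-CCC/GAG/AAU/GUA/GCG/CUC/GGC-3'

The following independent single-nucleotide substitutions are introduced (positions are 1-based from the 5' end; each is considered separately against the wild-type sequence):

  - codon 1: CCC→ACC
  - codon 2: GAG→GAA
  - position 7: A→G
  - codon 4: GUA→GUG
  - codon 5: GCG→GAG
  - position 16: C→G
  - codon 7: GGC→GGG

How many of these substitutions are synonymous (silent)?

Codon 1: CCC (Pro) → ACC (Thr) — missense.
Codon 2: GAG (Glu) → GAA (Glu) — synonymous.
Codon 3: AAU (Asn) → GAU (Asp) — missense.
Codon 4: GUA (Val) → GUG (Val) — synonymous.
Codon 5: GCG (Ala) → GAG (Glu) — missense.
Codon 6: CUC (Leu) → GUC (Val) — missense.
Codon 7: GGC (Gly) → GGG (Gly) — synonymous.
Synonymous: 3 of 7.

3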